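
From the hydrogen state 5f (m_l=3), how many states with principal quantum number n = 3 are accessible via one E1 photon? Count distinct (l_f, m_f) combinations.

E1 requires Δl = ±1, so l_f ∈ {2, 4}; with 0 ≤ l_f ≤ n_f−1 = 2, the allowed l_f values are {2}.
For l_f = 2: m_f ∈ {m_i−1, m_i, m_i+1} ∩ [−2, 2] = {2} → 1 state.
Total: 1.

1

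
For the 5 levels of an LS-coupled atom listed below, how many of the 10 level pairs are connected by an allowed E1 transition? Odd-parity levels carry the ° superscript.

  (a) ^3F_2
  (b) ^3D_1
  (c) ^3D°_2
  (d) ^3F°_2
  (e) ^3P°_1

(a)–(b): forbidden (parity).
(a)–(c): allowed.
(a)–(d): allowed.
(a)–(e): forbidden (ΔL).
(b)–(c): allowed.
(b)–(d): allowed.
(b)–(e): allowed.
(c)–(d): forbidden (parity).
(c)–(e): forbidden (parity).
(d)–(e): forbidden (parity, ΔL).
Allowed pairs: 5 of 10.

5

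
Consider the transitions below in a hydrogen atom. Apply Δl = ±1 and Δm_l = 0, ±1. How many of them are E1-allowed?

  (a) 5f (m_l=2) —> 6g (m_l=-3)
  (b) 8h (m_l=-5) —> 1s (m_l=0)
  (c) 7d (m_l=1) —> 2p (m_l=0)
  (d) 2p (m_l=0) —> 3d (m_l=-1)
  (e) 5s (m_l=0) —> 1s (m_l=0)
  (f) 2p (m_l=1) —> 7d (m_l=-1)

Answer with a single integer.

2

(a) forbidden — Δm_l = -5 (E1 requires Δm_l = 0, ±1)
(b) forbidden — Δl = -5 (E1 requires Δl = ±1); Δm_l = +5 (E1 requires Δm_l = 0, ±1)
(c) allowed
(d) allowed
(e) forbidden — Δl = +0 (E1 requires Δl = ±1)
(f) forbidden — Δm_l = -2 (E1 requires Δm_l = 0, ±1)
Total allowed: 2 of 6.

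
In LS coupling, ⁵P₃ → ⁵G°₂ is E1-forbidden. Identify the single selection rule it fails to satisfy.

the ΔL = 0, ±1 rule

Parity must change: even → odd — satisfied.
ΔS = 0: S: 2 → 2 — satisfied.
ΔL = 0, ±1 (not L=0↔0): L: 1 → 4, ΔL = +3 — violated.
ΔJ = 0, ±1 (not J=0↔0): J: 3 → 2, ΔJ = -1 — satisfied.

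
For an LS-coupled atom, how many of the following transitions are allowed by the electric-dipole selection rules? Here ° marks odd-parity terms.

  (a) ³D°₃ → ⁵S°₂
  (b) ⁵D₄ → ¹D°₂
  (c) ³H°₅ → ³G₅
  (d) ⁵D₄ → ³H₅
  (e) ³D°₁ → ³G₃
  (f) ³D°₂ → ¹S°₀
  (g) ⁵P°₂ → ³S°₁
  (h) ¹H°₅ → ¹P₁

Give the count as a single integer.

1

(a) forbidden (parity, ΔS, ΔL fail)
(b) forbidden (ΔS, ΔJ fail)
(c) allowed
(d) forbidden (parity, ΔS, ΔL fail)
(e) forbidden (ΔL, ΔJ fail)
(f) forbidden (parity, ΔS, ΔL, ΔJ fail)
(g) forbidden (parity, ΔS fail)
(h) forbidden (ΔL, ΔJ fail)
Total allowed: 1 of 8.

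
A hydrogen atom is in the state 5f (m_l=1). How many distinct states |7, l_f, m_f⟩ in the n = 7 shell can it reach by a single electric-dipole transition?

E1 requires Δl = ±1, so l_f ∈ {2, 4}; with 0 ≤ l_f ≤ n_f−1 = 6, the allowed l_f values are {2, 4}.
For l_f = 2: m_f ∈ {m_i−1, m_i, m_i+1} ∩ [−2, 2] = {0, 1, 2} → 3 states.
For l_f = 4: m_f ∈ {m_i−1, m_i, m_i+1} ∩ [−4, 4] = {0, 1, 2} → 3 states.
Total: 6.

6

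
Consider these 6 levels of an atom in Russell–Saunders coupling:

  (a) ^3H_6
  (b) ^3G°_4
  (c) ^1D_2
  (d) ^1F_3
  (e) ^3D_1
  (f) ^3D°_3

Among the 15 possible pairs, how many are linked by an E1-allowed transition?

(a)–(b): forbidden (ΔJ).
(a)–(c): forbidden (parity, ΔS, ΔL, ΔJ).
(a)–(d): forbidden (parity, ΔS, ΔL, ΔJ).
(a)–(e): forbidden (parity, ΔL, ΔJ).
(a)–(f): forbidden (ΔL, ΔJ).
(b)–(c): forbidden (ΔS, ΔL, ΔJ).
(b)–(d): forbidden (ΔS).
(b)–(e): forbidden (ΔL, ΔJ).
(b)–(f): forbidden (parity, ΔL).
(c)–(d): forbidden (parity).
(c)–(e): forbidden (parity, ΔS).
(c)–(f): forbidden (ΔS).
(d)–(e): forbidden (parity, ΔS, ΔJ).
(d)–(f): forbidden (ΔS).
(e)–(f): forbidden (ΔJ).
Allowed pairs: 0 of 15.

0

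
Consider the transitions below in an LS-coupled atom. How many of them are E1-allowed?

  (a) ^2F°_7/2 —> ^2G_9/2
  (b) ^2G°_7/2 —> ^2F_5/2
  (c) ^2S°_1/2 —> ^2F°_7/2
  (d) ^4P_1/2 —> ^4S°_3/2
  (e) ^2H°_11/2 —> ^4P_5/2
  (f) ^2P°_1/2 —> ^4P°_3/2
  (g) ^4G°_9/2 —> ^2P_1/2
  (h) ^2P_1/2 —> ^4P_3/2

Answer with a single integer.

(a) allowed
(b) allowed
(c) forbidden (parity, ΔL, ΔJ fail)
(d) allowed
(e) forbidden (ΔS, ΔL, ΔJ fail)
(f) forbidden (parity, ΔS fail)
(g) forbidden (ΔS, ΔL, ΔJ fail)
(h) forbidden (parity, ΔS fail)
Total allowed: 3 of 8.

3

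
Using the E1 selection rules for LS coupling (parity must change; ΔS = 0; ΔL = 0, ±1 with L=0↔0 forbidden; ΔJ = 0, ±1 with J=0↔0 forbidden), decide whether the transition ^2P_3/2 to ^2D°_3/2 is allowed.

Parity must change: even → odd — ok.
ΔS = 0: S: 1/2 → 1/2 — ok.
ΔL = 0, ±1 (not L=0↔0): L: 1 → 2, ΔL = +1 — ok.
ΔJ = 0, ±1 (not J=0↔0): J: 3/2 → 3/2, ΔJ = +0 — ok.
All four E1 rules are satisfied.

allowed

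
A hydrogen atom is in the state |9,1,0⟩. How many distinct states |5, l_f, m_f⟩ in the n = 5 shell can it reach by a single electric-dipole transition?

4

E1 requires Δl = ±1, so l_f ∈ {0, 2}; with 0 ≤ l_f ≤ n_f−1 = 4, the allowed l_f values are {0, 2}.
For l_f = 0: m_f ∈ {m_i−1, m_i, m_i+1} ∩ [−0, 0] = {0} → 1 state.
For l_f = 2: m_f ∈ {m_i−1, m_i, m_i+1} ∩ [−2, 2] = {-1, 0, 1} → 3 states.
Total: 4.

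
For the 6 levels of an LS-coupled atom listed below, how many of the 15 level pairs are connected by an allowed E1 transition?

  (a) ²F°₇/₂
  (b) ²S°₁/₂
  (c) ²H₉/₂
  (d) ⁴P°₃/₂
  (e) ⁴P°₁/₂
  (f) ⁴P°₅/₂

(a)–(b): forbidden (parity, ΔL, ΔJ).
(a)–(c): forbidden (ΔL).
(a)–(d): forbidden (parity, ΔS, ΔL, ΔJ).
(a)–(e): forbidden (parity, ΔS, ΔL, ΔJ).
(a)–(f): forbidden (parity, ΔS, ΔL).
(b)–(c): forbidden (ΔL, ΔJ).
(b)–(d): forbidden (parity, ΔS).
(b)–(e): forbidden (parity, ΔS).
(b)–(f): forbidden (parity, ΔS, ΔJ).
(c)–(d): forbidden (ΔS, ΔL, ΔJ).
(c)–(e): forbidden (ΔS, ΔL, ΔJ).
(c)–(f): forbidden (ΔS, ΔL, ΔJ).
(d)–(e): forbidden (parity).
(d)–(f): forbidden (parity).
(e)–(f): forbidden (parity, ΔJ).
Allowed pairs: 0 of 15.

0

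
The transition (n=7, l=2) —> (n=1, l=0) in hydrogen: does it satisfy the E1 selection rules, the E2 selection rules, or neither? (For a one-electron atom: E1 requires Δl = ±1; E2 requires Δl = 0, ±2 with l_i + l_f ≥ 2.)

Δl = 0 − 2 = -2; l_i + l_f = 2.
E1 (Δl = ±1): not satisfied.
E2 (Δl = 0,±2, l_i+l_f ≥ 2): satisfied.

E2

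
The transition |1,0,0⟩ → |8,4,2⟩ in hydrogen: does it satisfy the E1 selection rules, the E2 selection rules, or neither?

neither

Δl = 4 − 0 = +4; l_i + l_f = 4.
Δm_l = +2.
E1 (Δl = ±1, |Δm_l| ≤ 1): not satisfied.
E2 (Δl = 0,±2, l_i+l_f ≥ 2, |Δm_l| ≤ 2): not satisfied.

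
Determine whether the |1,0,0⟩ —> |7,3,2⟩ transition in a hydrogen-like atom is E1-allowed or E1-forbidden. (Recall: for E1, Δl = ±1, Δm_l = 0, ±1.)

Initial l = 0, final l = 3, so Δl = +3. E1 requires Δl = ±1: ✗.
m_l: 0 → 2 (Δm_l = +2). |Δm_l| ≤ 1 ✗.
The transition is electric-dipole forbidden.

forbidden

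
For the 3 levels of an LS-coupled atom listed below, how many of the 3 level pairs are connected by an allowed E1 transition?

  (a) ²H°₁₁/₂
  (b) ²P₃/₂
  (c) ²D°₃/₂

1

(a)–(b): forbidden (ΔL, ΔJ).
(a)–(c): forbidden (parity, ΔL, ΔJ).
(b)–(c): allowed.
Allowed pairs: 1 of 3.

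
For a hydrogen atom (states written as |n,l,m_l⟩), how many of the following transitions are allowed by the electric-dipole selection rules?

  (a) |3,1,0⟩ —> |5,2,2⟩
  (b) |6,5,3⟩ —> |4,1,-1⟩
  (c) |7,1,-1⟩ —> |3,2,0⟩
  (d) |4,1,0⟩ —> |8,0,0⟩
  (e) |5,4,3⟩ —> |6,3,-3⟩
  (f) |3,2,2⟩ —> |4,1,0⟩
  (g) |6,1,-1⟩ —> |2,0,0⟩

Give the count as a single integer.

3

(a) forbidden — Δm_l = +2 (E1 requires Δm_l = 0, ±1)
(b) forbidden — Δl = -4 (E1 requires Δl = ±1); Δm_l = -4 (E1 requires Δm_l = 0, ±1)
(c) allowed
(d) allowed
(e) forbidden — Δm_l = -6 (E1 requires Δm_l = 0, ±1)
(f) forbidden — Δm_l = -2 (E1 requires Δm_l = 0, ±1)
(g) allowed
Total allowed: 3 of 7.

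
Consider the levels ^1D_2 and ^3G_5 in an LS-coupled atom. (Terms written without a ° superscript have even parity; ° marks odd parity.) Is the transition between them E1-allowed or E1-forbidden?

Initial level: S=0, L=2, J=2, parity even. Final level: S=1, L=4, J=5, parity even.
Parity must change: even → even — ✗.
ΔJ = 0, ±1 (not J=0↔0): J: 2 → 5, ΔJ = +3 — ✗.
ΔS = 0: S: 0 → 1 — ✗.
ΔL = 0, ±1 (not L=0↔0): L: 2 → 4, ΔL = +2 — ✗.
Rule(s) violated: parity, ΔS, ΔL, ΔJ.

forbidden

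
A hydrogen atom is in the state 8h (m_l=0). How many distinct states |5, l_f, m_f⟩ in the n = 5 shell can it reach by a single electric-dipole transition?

3

E1 requires Δl = ±1, so l_f ∈ {4, 6}; with 0 ≤ l_f ≤ n_f−1 = 4, the allowed l_f values are {4}.
For l_f = 4: m_f ∈ {m_i−1, m_i, m_i+1} ∩ [−4, 4] = {-1, 0, 1} → 3 states.
Total: 3.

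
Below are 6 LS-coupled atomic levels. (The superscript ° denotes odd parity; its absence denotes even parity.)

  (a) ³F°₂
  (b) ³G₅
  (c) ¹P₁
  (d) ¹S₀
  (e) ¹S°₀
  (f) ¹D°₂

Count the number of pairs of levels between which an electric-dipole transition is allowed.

(a)–(b): forbidden (ΔJ).
(a)–(c): forbidden (ΔS, ΔL).
(a)–(d): forbidden (ΔS, ΔL, ΔJ).
(a)–(e): forbidden (parity, ΔS, ΔL, ΔJ).
(a)–(f): forbidden (parity, ΔS).
(b)–(c): forbidden (parity, ΔS, ΔL, ΔJ).
(b)–(d): forbidden (parity, ΔS, ΔL, ΔJ).
(b)–(e): forbidden (ΔS, ΔL, ΔJ).
(b)–(f): forbidden (ΔS, ΔL, ΔJ).
(c)–(d): forbidden (parity).
(c)–(e): allowed.
(c)–(f): allowed.
(d)–(e): forbidden (ΔL, ΔJ).
(d)–(f): forbidden (ΔL, ΔJ).
(e)–(f): forbidden (parity, ΔL, ΔJ).
Allowed pairs: 2 of 15.

2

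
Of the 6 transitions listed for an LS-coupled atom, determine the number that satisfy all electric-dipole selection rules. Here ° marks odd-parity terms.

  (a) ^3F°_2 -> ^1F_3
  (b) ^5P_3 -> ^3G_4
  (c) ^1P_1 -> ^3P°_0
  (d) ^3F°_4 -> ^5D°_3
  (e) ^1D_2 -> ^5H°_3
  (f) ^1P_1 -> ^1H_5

0

(a) forbidden (ΔS fails)
(b) forbidden (parity, ΔS, ΔL fail)
(c) forbidden (ΔS fails)
(d) forbidden (parity, ΔS fail)
(e) forbidden (ΔS, ΔL fail)
(f) forbidden (parity, ΔL, ΔJ fail)
Total allowed: 0 of 6.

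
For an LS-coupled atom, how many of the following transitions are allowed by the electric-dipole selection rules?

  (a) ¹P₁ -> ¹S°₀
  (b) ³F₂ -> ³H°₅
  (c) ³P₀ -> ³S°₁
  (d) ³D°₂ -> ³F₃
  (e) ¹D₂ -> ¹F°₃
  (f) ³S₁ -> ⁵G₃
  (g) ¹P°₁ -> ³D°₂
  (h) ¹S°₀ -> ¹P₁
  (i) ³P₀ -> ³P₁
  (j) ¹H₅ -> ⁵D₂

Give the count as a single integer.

(a) allowed
(b) forbidden (ΔL, ΔJ fail)
(c) allowed
(d) allowed
(e) allowed
(f) forbidden (parity, ΔS, ΔL, ΔJ fail)
(g) forbidden (parity, ΔS fail)
(h) allowed
(i) forbidden (parity fails)
(j) forbidden (parity, ΔS, ΔL, ΔJ fail)
Total allowed: 5 of 10.

5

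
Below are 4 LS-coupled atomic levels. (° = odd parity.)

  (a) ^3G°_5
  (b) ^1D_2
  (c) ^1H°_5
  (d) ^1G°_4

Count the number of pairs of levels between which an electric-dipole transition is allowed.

0

(a)–(b): forbidden (ΔS, ΔL, ΔJ).
(a)–(c): forbidden (parity, ΔS).
(a)–(d): forbidden (parity, ΔS).
(b)–(c): forbidden (ΔL, ΔJ).
(b)–(d): forbidden (ΔL, ΔJ).
(c)–(d): forbidden (parity).
Allowed pairs: 0 of 6.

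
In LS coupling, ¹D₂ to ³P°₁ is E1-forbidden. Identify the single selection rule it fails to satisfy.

Initial level: S=0, L=2, J=2, parity even. Final level: S=1, L=1, J=1, parity odd.
Parity must change: even → odd — ✓.
ΔS = 0: S: 0 → 1 — ✗.
ΔL = 0, ±1 (not L=0↔0): L: 2 → 1, ΔL = -1 — ✓.
ΔJ = 0, ±1 (not J=0↔0): J: 2 → 1, ΔJ = -1 — ✓.

the ΔS = 0 rule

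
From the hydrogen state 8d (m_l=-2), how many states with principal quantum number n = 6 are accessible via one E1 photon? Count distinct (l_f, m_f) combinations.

4

E1 requires Δl = ±1, so l_f ∈ {1, 3}; with 0 ≤ l_f ≤ n_f−1 = 5, the allowed l_f values are {1, 3}.
For l_f = 1: m_f ∈ {m_i−1, m_i, m_i+1} ∩ [−1, 1] = {-1} → 1 state.
For l_f = 3: m_f ∈ {m_i−1, m_i, m_i+1} ∩ [−3, 3] = {-3, -2, -1} → 3 states.
Total: 4.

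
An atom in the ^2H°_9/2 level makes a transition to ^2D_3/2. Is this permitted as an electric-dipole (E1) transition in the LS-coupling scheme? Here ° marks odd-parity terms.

Reading off the term symbols: S 1/2→1/2, L 5→2, J 9/2→3/2, parity odd→even.
Parity must change: odd → even — passes.
ΔS = 0: S: 1/2 → 1/2 — passes.
ΔL = 0, ±1 (not L=0↔0): L: 5 → 2, ΔL = -3 — fails.
ΔJ = 0, ±1 (not J=0↔0): J: 9/2 → 3/2, ΔJ = -3 — fails.
Rule(s) violated: ΔL, ΔJ.

forbidden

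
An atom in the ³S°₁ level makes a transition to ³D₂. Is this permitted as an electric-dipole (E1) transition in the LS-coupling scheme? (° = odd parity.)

forbidden

ΔL = 0, ±1 (not L=0↔0): L: 0 → 2, ΔL = +2 — violated.
Parity must change: odd → even — satisfied.
ΔJ = 0, ±1 (not J=0↔0): J: 1 → 2, ΔJ = +1 — satisfied.
ΔS = 0: S: 1 → 1 — satisfied.
Rule(s) violated: ΔL.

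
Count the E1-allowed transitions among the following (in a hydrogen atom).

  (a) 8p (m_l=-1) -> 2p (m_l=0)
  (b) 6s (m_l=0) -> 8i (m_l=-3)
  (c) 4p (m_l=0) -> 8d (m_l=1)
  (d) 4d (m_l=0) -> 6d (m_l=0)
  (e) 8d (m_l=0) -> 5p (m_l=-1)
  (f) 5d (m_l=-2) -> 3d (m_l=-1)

(a) forbidden — Δl = +0 (E1 requires Δl = ±1)
(b) forbidden — Δl = +6 (E1 requires Δl = ±1); Δm_l = -3 (E1 requires Δm_l = 0, ±1)
(c) allowed
(d) forbidden — Δl = +0 (E1 requires Δl = ±1)
(e) allowed
(f) forbidden — Δl = +0 (E1 requires Δl = ±1)
Total allowed: 2 of 6.

2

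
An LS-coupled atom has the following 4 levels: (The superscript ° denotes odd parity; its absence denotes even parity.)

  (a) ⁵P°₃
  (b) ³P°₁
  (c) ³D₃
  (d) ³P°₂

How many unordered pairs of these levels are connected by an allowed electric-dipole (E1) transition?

1

(a)–(b): forbidden (parity, ΔS, ΔJ).
(a)–(c): forbidden (ΔS).
(a)–(d): forbidden (parity, ΔS).
(b)–(c): forbidden (ΔJ).
(b)–(d): forbidden (parity).
(c)–(d): allowed.
Allowed pairs: 1 of 6.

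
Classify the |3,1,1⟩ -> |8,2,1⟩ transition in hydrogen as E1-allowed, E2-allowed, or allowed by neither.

Δl = 2 − 1 = +1; l_i + l_f = 3.
Δm_l = +0.
E1 (Δl = ±1, |Δm_l| ≤ 1): satisfied.
E2 (Δl = 0,±2, l_i+l_f ≥ 2, |Δm_l| ≤ 2): not satisfied.

E1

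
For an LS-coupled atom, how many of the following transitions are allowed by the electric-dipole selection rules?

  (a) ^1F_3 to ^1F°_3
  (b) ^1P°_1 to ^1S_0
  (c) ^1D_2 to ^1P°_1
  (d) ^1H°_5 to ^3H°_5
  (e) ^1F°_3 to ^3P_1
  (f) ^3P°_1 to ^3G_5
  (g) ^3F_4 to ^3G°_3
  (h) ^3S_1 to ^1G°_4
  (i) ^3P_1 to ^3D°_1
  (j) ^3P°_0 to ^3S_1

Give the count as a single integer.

6

(a) allowed
(b) allowed
(c) allowed
(d) forbidden (parity, ΔS fail)
(e) forbidden (ΔS, ΔL, ΔJ fail)
(f) forbidden (ΔL, ΔJ fail)
(g) allowed
(h) forbidden (ΔS, ΔL, ΔJ fail)
(i) allowed
(j) allowed
Total allowed: 6 of 10.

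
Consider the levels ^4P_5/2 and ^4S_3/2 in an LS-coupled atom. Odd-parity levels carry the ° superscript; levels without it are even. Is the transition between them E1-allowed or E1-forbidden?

forbidden

Parity must change: even → even — violated.
ΔS = 0: S: 3/2 → 3/2 — satisfied.
ΔL = 0, ±1 (not L=0↔0): L: 1 → 0, ΔL = -1 — satisfied.
ΔJ = 0, ±1 (not J=0↔0): J: 5/2 → 3/2, ΔJ = -1 — satisfied.
Rule(s) violated: parity.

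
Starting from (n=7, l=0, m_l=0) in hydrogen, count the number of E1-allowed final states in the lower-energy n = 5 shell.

3

E1 requires Δl = ±1, so l_f ∈ {-1, 1}; with 0 ≤ l_f ≤ n_f−1 = 4, the allowed l_f values are {1}.
For l_f = 1: m_f ∈ {m_i−1, m_i, m_i+1} ∩ [−1, 1] = {-1, 0, 1} → 3 states.
Total: 3.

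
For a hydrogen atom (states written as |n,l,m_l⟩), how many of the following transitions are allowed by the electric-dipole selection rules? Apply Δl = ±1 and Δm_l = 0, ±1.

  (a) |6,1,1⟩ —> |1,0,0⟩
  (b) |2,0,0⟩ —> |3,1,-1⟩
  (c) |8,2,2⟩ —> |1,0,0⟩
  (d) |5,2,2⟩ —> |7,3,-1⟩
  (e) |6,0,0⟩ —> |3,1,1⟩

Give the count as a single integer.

3

(a) allowed
(b) allowed
(c) forbidden — Δl = -2 (E1 requires Δl = ±1); Δm_l = -2 (E1 requires Δm_l = 0, ±1)
(d) forbidden — Δm_l = -3 (E1 requires Δm_l = 0, ±1)
(e) allowed
Total allowed: 3 of 5.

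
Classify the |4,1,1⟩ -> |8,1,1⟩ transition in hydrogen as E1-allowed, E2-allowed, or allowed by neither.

E2

Δl = 1 − 1 = +0; l_i + l_f = 2.
Δm_l = +0.
E1 (Δl = ±1, |Δm_l| ≤ 1): not satisfied.
E2 (Δl = 0,±2, l_i+l_f ≥ 2, |Δm_l| ≤ 2): satisfied.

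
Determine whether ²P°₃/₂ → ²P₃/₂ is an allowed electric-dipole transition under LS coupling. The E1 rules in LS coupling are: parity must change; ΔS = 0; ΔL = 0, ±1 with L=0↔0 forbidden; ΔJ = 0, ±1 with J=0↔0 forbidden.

Initial level: S=1/2, L=1, J=3/2, parity odd. Final level: S=1/2, L=1, J=3/2, parity even.
Parity must change: odd → even — satisfied.
ΔS = 0: S: 1/2 → 1/2 — satisfied.
ΔL = 0, ±1 (not L=0↔0): L: 1 → 1, ΔL = +0 — satisfied.
ΔJ = 0, ±1 (not J=0↔0): J: 3/2 → 3/2, ΔJ = +0 — satisfied.
All four E1 rules are satisfied.

allowed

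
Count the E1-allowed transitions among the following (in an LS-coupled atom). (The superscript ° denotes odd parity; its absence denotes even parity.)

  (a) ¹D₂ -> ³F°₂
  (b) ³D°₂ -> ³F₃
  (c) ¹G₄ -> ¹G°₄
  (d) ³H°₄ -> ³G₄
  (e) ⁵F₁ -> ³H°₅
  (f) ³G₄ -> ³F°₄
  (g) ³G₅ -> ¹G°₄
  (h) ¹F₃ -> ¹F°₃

(a) forbidden (ΔS fails)
(b) allowed
(c) allowed
(d) allowed
(e) forbidden (ΔS, ΔL, ΔJ fail)
(f) allowed
(g) forbidden (ΔS fails)
(h) allowed
Total allowed: 5 of 8.

5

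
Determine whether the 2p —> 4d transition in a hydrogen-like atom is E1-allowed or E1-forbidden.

allowed

Δl = 2 − 1 = +1; the E1 rule Δl = ±1 is ✓.
All E1 selection rules are satisfied.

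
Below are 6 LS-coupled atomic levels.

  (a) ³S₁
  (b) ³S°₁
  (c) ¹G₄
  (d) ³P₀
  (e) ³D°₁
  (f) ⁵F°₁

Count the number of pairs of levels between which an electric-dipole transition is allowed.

2

(a)–(b): forbidden (ΔL).
(a)–(c): forbidden (parity, ΔS, ΔL, ΔJ).
(a)–(d): forbidden (parity).
(a)–(e): forbidden (ΔL).
(a)–(f): forbidden (ΔS, ΔL).
(b)–(c): forbidden (ΔS, ΔL, ΔJ).
(b)–(d): allowed.
(b)–(e): forbidden (parity, ΔL).
(b)–(f): forbidden (parity, ΔS, ΔL).
(c)–(d): forbidden (parity, ΔS, ΔL, ΔJ).
(c)–(e): forbidden (ΔS, ΔL, ΔJ).
(c)–(f): forbidden (ΔS, ΔJ).
(d)–(e): allowed.
(d)–(f): forbidden (ΔS, ΔL).
(e)–(f): forbidden (parity, ΔS).
Allowed pairs: 2 of 15.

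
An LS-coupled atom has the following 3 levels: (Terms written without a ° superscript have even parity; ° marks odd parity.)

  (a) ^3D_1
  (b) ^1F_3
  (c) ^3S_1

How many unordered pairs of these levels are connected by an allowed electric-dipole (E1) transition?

0

(a)–(b): forbidden (parity, ΔS, ΔJ).
(a)–(c): forbidden (parity, ΔL).
(b)–(c): forbidden (parity, ΔS, ΔL, ΔJ).
Allowed pairs: 0 of 3.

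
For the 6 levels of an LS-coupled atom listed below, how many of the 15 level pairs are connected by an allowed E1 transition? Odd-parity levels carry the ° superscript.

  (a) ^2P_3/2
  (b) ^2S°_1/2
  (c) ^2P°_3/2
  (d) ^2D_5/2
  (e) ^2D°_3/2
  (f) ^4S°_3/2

(a)–(b): allowed.
(a)–(c): allowed.
(a)–(d): forbidden (parity).
(a)–(e): allowed.
(a)–(f): forbidden (ΔS).
(b)–(c): forbidden (parity).
(b)–(d): forbidden (ΔL, ΔJ).
(b)–(e): forbidden (parity, ΔL).
(b)–(f): forbidden (parity, ΔS, ΔL).
(c)–(d): allowed.
(c)–(e): forbidden (parity).
(c)–(f): forbidden (parity, ΔS).
(d)–(e): allowed.
(d)–(f): forbidden (ΔS, ΔL).
(e)–(f): forbidden (parity, ΔS, ΔL).
Allowed pairs: 5 of 15.

5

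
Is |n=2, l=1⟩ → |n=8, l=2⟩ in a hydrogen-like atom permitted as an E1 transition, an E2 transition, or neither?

Δl = 2 − 1 = +1; l_i + l_f = 3.
E1 (Δl = ±1): satisfied.
E2 (Δl = 0,±2, l_i+l_f ≥ 2): not satisfied.

E1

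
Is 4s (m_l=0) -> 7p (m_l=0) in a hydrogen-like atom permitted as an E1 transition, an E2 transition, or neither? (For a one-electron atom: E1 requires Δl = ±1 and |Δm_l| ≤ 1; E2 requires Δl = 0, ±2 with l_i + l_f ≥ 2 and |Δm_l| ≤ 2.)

E1

Δl = 1 − 0 = +1; l_i + l_f = 1.
Δm_l = +0.
E1 (Δl = ±1, |Δm_l| ≤ 1): satisfied.
E2 (Δl = 0,±2, l_i+l_f ≥ 2, |Δm_l| ≤ 2): not satisfied.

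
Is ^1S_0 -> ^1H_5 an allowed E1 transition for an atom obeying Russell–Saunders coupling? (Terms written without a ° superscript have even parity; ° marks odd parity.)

forbidden

Reading off the term symbols: S 0→0, L 0→5, J 0→5, parity even→even.
ΔS = 0: S: 0 → 0 — satisfied.
ΔJ = 0, ±1 (not J=0↔0): J: 0 → 5, ΔJ = +5 — violated.
ΔL = 0, ±1 (not L=0↔0): L: 0 → 5, ΔL = +5 — violated.
Parity must change: even → even — violated.
Rule(s) violated: parity, ΔL, ΔJ.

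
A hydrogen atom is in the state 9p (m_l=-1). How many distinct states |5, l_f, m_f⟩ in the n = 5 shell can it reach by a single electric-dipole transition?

E1 requires Δl = ±1, so l_f ∈ {0, 2}; with 0 ≤ l_f ≤ n_f−1 = 4, the allowed l_f values are {0, 2}.
For l_f = 0: m_f ∈ {m_i−1, m_i, m_i+1} ∩ [−0, 0] = {0} → 1 state.
For l_f = 2: m_f ∈ {m_i−1, m_i, m_i+1} ∩ [−2, 2] = {-2, -1, 0} → 3 states.
Total: 4.

4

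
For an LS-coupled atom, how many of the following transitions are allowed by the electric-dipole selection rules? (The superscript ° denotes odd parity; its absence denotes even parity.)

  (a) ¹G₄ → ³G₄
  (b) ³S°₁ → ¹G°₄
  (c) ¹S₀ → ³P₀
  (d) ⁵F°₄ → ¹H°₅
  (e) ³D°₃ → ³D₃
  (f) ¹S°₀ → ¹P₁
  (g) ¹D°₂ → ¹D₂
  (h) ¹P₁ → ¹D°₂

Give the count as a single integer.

4

(a) forbidden (parity, ΔS fail)
(b) forbidden (parity, ΔS, ΔL, ΔJ fail)
(c) forbidden (parity, ΔS, ΔJ fail)
(d) forbidden (parity, ΔS, ΔL fail)
(e) allowed
(f) allowed
(g) allowed
(h) allowed
Total allowed: 4 of 8.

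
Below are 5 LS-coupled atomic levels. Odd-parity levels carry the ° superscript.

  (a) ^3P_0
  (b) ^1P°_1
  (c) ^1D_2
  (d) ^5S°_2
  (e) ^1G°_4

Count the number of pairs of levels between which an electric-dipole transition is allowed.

(a)–(b): forbidden (ΔS).
(a)–(c): forbidden (parity, ΔS, ΔJ).
(a)–(d): forbidden (ΔS, ΔJ).
(a)–(e): forbidden (ΔS, ΔL, ΔJ).
(b)–(c): allowed.
(b)–(d): forbidden (parity, ΔS).
(b)–(e): forbidden (parity, ΔL, ΔJ).
(c)–(d): forbidden (ΔS, ΔL).
(c)–(e): forbidden (ΔL, ΔJ).
(d)–(e): forbidden (parity, ΔS, ΔL, ΔJ).
Allowed pairs: 1 of 10.

1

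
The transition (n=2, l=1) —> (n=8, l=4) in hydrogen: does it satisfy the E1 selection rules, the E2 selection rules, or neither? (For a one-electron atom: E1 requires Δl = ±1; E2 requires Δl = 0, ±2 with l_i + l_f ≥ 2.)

Δl = 4 − 1 = +3; l_i + l_f = 5.
E1 (Δl = ±1): not satisfied.
E2 (Δl = 0,±2, l_i+l_f ≥ 2): not satisfied.

neither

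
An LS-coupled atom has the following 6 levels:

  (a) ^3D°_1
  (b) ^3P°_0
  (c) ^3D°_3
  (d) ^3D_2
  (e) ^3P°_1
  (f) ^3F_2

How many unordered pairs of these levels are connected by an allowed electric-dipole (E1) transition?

(a)–(b): forbidden (parity).
(a)–(c): forbidden (parity, ΔJ).
(a)–(d): allowed.
(a)–(e): forbidden (parity).
(a)–(f): allowed.
(b)–(c): forbidden (parity, ΔJ).
(b)–(d): forbidden (ΔJ).
(b)–(e): forbidden (parity).
(b)–(f): forbidden (ΔL, ΔJ).
(c)–(d): allowed.
(c)–(e): forbidden (parity, ΔJ).
(c)–(f): allowed.
(d)–(e): allowed.
(d)–(f): forbidden (parity).
(e)–(f): forbidden (ΔL).
Allowed pairs: 5 of 15.

5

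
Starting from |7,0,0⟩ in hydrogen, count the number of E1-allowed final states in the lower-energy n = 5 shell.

3

E1 requires Δl = ±1, so l_f ∈ {-1, 1}; with 0 ≤ l_f ≤ n_f−1 = 4, the allowed l_f values are {1}.
For l_f = 1: m_f ∈ {m_i−1, m_i, m_i+1} ∩ [−1, 1] = {-1, 0, 1} → 3 states.
Total: 3.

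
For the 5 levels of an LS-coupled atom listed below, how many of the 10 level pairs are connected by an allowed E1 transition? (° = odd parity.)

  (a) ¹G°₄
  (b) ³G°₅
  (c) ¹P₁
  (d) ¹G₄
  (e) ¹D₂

1

(a)–(b): forbidden (parity, ΔS).
(a)–(c): forbidden (ΔL, ΔJ).
(a)–(d): allowed.
(a)–(e): forbidden (ΔL, ΔJ).
(b)–(c): forbidden (ΔS, ΔL, ΔJ).
(b)–(d): forbidden (ΔS).
(b)–(e): forbidden (ΔS, ΔL, ΔJ).
(c)–(d): forbidden (parity, ΔL, ΔJ).
(c)–(e): forbidden (parity).
(d)–(e): forbidden (parity, ΔL, ΔJ).
Allowed pairs: 1 of 10.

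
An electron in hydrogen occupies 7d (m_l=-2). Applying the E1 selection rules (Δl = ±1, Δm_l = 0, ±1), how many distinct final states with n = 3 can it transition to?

E1 requires Δl = ±1, so l_f ∈ {1, 3}; with 0 ≤ l_f ≤ n_f−1 = 2, the allowed l_f values are {1}.
For l_f = 1: m_f ∈ {m_i−1, m_i, m_i+1} ∩ [−1, 1] = {-1} → 1 state.
Total: 1.

1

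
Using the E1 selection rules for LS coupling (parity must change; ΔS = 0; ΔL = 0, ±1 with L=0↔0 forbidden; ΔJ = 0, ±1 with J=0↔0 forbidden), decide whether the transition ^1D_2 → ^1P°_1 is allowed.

ΔL = 0, ±1 (not L=0↔0): L: 2 → 1, ΔL = -1 — passes.
ΔS = 0: S: 0 → 0 — passes.
Parity must change: even → odd — passes.
ΔJ = 0, ±1 (not J=0↔0): J: 2 → 1, ΔJ = -1 — passes.
All four E1 rules are satisfied.

allowed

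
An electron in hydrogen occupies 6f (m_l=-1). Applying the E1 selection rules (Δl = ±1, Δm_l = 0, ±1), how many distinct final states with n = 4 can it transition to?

3

E1 requires Δl = ±1, so l_f ∈ {2, 4}; with 0 ≤ l_f ≤ n_f−1 = 3, the allowed l_f values are {2}.
For l_f = 2: m_f ∈ {m_i−1, m_i, m_i+1} ∩ [−2, 2] = {-2, -1, 0} → 3 states.
Total: 3.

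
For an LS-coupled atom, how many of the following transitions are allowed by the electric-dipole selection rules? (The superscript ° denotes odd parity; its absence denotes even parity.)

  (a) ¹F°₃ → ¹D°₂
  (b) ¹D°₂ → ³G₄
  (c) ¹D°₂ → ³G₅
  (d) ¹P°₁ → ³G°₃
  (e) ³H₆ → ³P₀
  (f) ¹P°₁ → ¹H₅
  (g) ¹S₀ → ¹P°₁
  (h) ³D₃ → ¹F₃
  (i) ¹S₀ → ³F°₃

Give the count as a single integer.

1

(a) forbidden (parity fails)
(b) forbidden (ΔS, ΔL, ΔJ fail)
(c) forbidden (ΔS, ΔL, ΔJ fail)
(d) forbidden (parity, ΔS, ΔL, ΔJ fail)
(e) forbidden (parity, ΔL, ΔJ fail)
(f) forbidden (ΔL, ΔJ fail)
(g) allowed
(h) forbidden (parity, ΔS fail)
(i) forbidden (ΔS, ΔL, ΔJ fail)
Total allowed: 1 of 9.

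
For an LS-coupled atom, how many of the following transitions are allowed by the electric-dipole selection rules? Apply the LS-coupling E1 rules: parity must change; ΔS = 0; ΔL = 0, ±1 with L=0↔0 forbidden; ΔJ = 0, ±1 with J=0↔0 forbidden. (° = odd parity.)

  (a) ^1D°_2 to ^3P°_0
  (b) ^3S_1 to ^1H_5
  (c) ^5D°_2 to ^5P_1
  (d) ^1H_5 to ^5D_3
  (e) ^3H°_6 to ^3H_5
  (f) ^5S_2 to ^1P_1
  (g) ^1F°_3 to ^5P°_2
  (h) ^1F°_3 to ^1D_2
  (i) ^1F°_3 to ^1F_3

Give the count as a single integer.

(a) forbidden (parity, ΔS, ΔJ fail)
(b) forbidden (parity, ΔS, ΔL, ΔJ fail)
(c) allowed
(d) forbidden (parity, ΔS, ΔL, ΔJ fail)
(e) allowed
(f) forbidden (parity, ΔS fail)
(g) forbidden (parity, ΔS, ΔL fail)
(h) allowed
(i) allowed
Total allowed: 4 of 9.

4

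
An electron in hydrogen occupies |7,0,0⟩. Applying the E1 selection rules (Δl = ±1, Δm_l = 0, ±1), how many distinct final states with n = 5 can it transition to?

3

E1 requires Δl = ±1, so l_f ∈ {-1, 1}; with 0 ≤ l_f ≤ n_f−1 = 4, the allowed l_f values are {1}.
For l_f = 1: m_f ∈ {m_i−1, m_i, m_i+1} ∩ [−1, 1] = {-1, 0, 1} → 3 states.
Total: 3.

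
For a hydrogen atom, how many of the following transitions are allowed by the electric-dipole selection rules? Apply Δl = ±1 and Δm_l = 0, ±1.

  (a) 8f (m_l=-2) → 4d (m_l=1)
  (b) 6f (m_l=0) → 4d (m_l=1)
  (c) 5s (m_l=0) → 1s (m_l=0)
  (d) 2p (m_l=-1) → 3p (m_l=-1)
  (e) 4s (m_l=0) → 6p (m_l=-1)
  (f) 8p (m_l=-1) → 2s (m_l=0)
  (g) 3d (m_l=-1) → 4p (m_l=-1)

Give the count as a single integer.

4

(a) forbidden — Δm_l = +3 (E1 requires Δm_l = 0, ±1)
(b) allowed
(c) forbidden — Δl = +0 (E1 requires Δl = ±1)
(d) forbidden — Δl = +0 (E1 requires Δl = ±1)
(e) allowed
(f) allowed
(g) allowed
Total allowed: 4 of 7.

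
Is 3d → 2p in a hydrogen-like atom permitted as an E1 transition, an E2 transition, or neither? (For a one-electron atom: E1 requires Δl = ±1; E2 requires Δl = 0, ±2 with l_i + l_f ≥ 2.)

E1

Δl = 1 − 2 = -1; l_i + l_f = 3.
E1 (Δl = ±1): satisfied.
E2 (Δl = 0,±2, l_i+l_f ≥ 2): not satisfied.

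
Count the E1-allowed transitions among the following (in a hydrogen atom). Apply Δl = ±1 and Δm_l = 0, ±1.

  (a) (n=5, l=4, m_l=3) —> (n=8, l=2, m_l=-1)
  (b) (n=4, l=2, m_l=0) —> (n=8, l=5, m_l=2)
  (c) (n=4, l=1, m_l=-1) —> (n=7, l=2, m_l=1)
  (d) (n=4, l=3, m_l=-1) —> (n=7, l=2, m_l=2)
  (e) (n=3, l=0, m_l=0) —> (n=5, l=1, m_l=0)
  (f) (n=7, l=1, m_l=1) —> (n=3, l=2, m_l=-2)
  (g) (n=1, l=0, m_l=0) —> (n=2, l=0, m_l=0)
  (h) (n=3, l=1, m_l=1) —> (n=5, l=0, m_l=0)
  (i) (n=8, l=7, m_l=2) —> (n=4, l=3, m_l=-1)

(a) forbidden — Δl = -2 (E1 requires Δl = ±1); Δm_l = -4 (E1 requires Δm_l = 0, ±1)
(b) forbidden — Δl = +3 (E1 requires Δl = ±1); Δm_l = +2 (E1 requires Δm_l = 0, ±1)
(c) forbidden — Δm_l = +2 (E1 requires Δm_l = 0, ±1)
(d) forbidden — Δm_l = +3 (E1 requires Δm_l = 0, ±1)
(e) allowed
(f) forbidden — Δm_l = -3 (E1 requires Δm_l = 0, ±1)
(g) forbidden — Δl = +0 (E1 requires Δl = ±1)
(h) allowed
(i) forbidden — Δl = -4 (E1 requires Δl = ±1); Δm_l = -3 (E1 requires Δm_l = 0, ±1)
Total allowed: 2 of 9.

2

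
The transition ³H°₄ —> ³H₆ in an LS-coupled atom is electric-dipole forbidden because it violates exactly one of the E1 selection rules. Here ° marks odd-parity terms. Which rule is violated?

ΔS = 0: S: 1 → 1 — ✓.
Parity must change: odd → even — ✓.
ΔL = 0, ±1 (not L=0↔0): L: 5 → 5, ΔL = +0 — ✓.
ΔJ = 0, ±1 (not J=0↔0): J: 4 → 6, ΔJ = +2 — ✗.

the ΔJ = 0, ±1 rule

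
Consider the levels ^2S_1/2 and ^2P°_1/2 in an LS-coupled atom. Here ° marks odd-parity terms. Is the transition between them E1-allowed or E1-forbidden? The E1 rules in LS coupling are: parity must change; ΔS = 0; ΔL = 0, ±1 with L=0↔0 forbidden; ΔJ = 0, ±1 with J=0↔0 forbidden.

allowed

Parity must change: even → odd — satisfied.
ΔS = 0: S: 1/2 → 1/2 — satisfied.
ΔL = 0, ±1 (not L=0↔0): L: 0 → 1, ΔL = +1 — satisfied.
ΔJ = 0, ±1 (not J=0↔0): J: 1/2 → 1/2, ΔJ = +0 — satisfied.
All four E1 rules are satisfied.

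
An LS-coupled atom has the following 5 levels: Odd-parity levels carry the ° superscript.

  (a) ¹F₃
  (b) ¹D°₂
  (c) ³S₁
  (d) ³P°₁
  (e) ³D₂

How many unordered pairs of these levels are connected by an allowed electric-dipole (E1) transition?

(a)–(b): allowed.
(a)–(c): forbidden (parity, ΔS, ΔL, ΔJ).
(a)–(d): forbidden (ΔS, ΔL, ΔJ).
(a)–(e): forbidden (parity, ΔS).
(b)–(c): forbidden (ΔS, ΔL).
(b)–(d): forbidden (parity, ΔS).
(b)–(e): forbidden (ΔS).
(c)–(d): allowed.
(c)–(e): forbidden (parity, ΔL).
(d)–(e): allowed.
Allowed pairs: 3 of 10.

3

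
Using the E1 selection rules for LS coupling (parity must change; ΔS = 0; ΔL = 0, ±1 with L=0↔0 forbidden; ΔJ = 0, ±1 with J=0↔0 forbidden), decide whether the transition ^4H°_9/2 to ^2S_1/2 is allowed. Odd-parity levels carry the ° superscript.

forbidden

Reading off the term symbols: S 3/2→1/2, L 5→0, J 9/2→1/2, parity odd→even.
ΔS = 0: S: 3/2 → 1/2 — violated.
ΔL = 0, ±1 (not L=0↔0): L: 5 → 0, ΔL = -5 — violated.
ΔJ = 0, ±1 (not J=0↔0): J: 9/2 → 1/2, ΔJ = -4 — violated.
Parity must change: odd → even — satisfied.
Rule(s) violated: ΔS, ΔL, ΔJ.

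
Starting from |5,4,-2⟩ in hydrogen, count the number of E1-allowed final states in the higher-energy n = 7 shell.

E1 requires Δl = ±1, so l_f ∈ {3, 5}; with 0 ≤ l_f ≤ n_f−1 = 6, the allowed l_f values are {3, 5}.
For l_f = 3: m_f ∈ {m_i−1, m_i, m_i+1} ∩ [−3, 3] = {-3, -2, -1} → 3 states.
For l_f = 5: m_f ∈ {m_i−1, m_i, m_i+1} ∩ [−5, 5] = {-3, -2, -1} → 3 states.
Total: 6.

6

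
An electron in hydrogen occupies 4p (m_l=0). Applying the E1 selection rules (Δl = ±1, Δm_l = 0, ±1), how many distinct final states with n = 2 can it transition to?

E1 requires Δl = ±1, so l_f ∈ {0, 2}; with 0 ≤ l_f ≤ n_f−1 = 1, the allowed l_f values are {0}.
For l_f = 0: m_f ∈ {m_i−1, m_i, m_i+1} ∩ [−0, 0] = {0} → 1 state.
Total: 1.

1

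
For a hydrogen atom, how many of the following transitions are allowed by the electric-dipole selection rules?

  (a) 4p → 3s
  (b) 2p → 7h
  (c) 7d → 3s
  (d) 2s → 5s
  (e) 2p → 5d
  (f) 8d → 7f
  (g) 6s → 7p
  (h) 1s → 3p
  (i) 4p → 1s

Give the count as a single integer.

(a) allowed
(b) forbidden — Δl = +4 (E1 requires Δl = ±1)
(c) forbidden — Δl = -2 (E1 requires Δl = ±1)
(d) forbidden — Δl = +0 (E1 requires Δl = ±1)
(e) allowed
(f) allowed
(g) allowed
(h) allowed
(i) allowed
Total allowed: 6 of 9.

6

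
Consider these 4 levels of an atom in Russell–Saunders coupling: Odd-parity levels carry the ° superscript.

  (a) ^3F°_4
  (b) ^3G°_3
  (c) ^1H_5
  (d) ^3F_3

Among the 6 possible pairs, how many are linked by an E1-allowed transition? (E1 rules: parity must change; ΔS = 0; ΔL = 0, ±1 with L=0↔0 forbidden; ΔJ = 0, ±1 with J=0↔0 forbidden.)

2

(a)–(b): forbidden (parity).
(a)–(c): forbidden (ΔS, ΔL).
(a)–(d): allowed.
(b)–(c): forbidden (ΔS, ΔJ).
(b)–(d): allowed.
(c)–(d): forbidden (parity, ΔS, ΔL, ΔJ).
Allowed pairs: 2 of 6.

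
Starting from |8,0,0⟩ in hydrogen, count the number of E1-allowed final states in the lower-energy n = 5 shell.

E1 requires Δl = ±1, so l_f ∈ {-1, 1}; with 0 ≤ l_f ≤ n_f−1 = 4, the allowed l_f values are {1}.
For l_f = 1: m_f ∈ {m_i−1, m_i, m_i+1} ∩ [−1, 1] = {-1, 0, 1} → 3 states.
Total: 3.

3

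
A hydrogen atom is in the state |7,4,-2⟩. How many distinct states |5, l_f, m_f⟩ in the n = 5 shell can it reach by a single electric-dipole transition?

E1 requires Δl = ±1, so l_f ∈ {3, 5}; with 0 ≤ l_f ≤ n_f−1 = 4, the allowed l_f values are {3}.
For l_f = 3: m_f ∈ {m_i−1, m_i, m_i+1} ∩ [−3, 3] = {-3, -2, -1} → 3 states.
Total: 3.

3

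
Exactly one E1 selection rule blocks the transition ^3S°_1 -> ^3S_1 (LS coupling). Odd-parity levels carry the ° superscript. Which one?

Parity must change: odd → even — ✓.
ΔS = 0: S: 1 → 1 — ✓.
ΔL = 0, ±1 (not L=0↔0): L: 0 → 0, ΔL = +0 — ✗.
ΔJ = 0, ±1 (not J=0↔0): J: 1 → 1, ΔJ = +0 — ✓.

the L=0 ↔ L=0 exclusion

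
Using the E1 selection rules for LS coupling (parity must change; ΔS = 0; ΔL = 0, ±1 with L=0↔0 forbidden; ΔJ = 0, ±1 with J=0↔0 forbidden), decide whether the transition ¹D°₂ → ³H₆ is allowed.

forbidden

Reading off the term symbols: S 0→1, L 2→5, J 2→6, parity odd→even.
Parity must change: odd → even — ✓.
ΔS = 0: S: 0 → 1 — ✗.
ΔL = 0, ±1 (not L=0↔0): L: 2 → 5, ΔL = +3 — ✗.
ΔJ = 0, ±1 (not J=0↔0): J: 2 → 6, ΔJ = +4 — ✗.
Rule(s) violated: ΔS, ΔL, ΔJ.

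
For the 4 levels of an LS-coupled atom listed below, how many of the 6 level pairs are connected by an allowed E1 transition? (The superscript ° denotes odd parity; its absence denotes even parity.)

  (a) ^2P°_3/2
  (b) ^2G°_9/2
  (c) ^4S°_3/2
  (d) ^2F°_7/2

0

(a)–(b): forbidden (parity, ΔL, ΔJ).
(a)–(c): forbidden (parity, ΔS).
(a)–(d): forbidden (parity, ΔL, ΔJ).
(b)–(c): forbidden (parity, ΔS, ΔL, ΔJ).
(b)–(d): forbidden (parity).
(c)–(d): forbidden (parity, ΔS, ΔL, ΔJ).
Allowed pairs: 0 of 6.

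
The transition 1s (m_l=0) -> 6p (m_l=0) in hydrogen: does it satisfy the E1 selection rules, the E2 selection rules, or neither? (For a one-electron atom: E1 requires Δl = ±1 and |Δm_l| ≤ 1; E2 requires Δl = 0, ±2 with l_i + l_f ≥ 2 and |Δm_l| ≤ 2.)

E1

Δl = 1 − 0 = +1; l_i + l_f = 1.
Δm_l = +0.
E1 (Δl = ±1, |Δm_l| ≤ 1): satisfied.
E2 (Δl = 0,±2, l_i+l_f ≥ 2, |Δm_l| ≤ 2): not satisfied.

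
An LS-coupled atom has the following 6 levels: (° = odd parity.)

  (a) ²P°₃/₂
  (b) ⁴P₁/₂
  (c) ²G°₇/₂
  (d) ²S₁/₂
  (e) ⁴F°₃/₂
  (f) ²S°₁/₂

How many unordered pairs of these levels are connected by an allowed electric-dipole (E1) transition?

1

(a)–(b): forbidden (ΔS).
(a)–(c): forbidden (parity, ΔL, ΔJ).
(a)–(d): allowed.
(a)–(e): forbidden (parity, ΔS, ΔL).
(a)–(f): forbidden (parity).
(b)–(c): forbidden (ΔS, ΔL, ΔJ).
(b)–(d): forbidden (parity, ΔS).
(b)–(e): forbidden (ΔL).
(b)–(f): forbidden (ΔS).
(c)–(d): forbidden (ΔL, ΔJ).
(c)–(e): forbidden (parity, ΔS, ΔJ).
(c)–(f): forbidden (parity, ΔL, ΔJ).
(d)–(e): forbidden (ΔS, ΔL).
(d)–(f): forbidden (ΔL).
(e)–(f): forbidden (parity, ΔS, ΔL).
Allowed pairs: 1 of 15.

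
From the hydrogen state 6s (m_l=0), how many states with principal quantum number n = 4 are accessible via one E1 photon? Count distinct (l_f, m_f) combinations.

3

E1 requires Δl = ±1, so l_f ∈ {-1, 1}; with 0 ≤ l_f ≤ n_f−1 = 3, the allowed l_f values are {1}.
For l_f = 1: m_f ∈ {m_i−1, m_i, m_i+1} ∩ [−1, 1] = {-1, 0, 1} → 3 states.
Total: 3.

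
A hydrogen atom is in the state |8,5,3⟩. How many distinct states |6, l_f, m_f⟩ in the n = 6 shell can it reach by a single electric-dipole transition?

E1 requires Δl = ±1, so l_f ∈ {4, 6}; with 0 ≤ l_f ≤ n_f−1 = 5, the allowed l_f values are {4}.
For l_f = 4: m_f ∈ {m_i−1, m_i, m_i+1} ∩ [−4, 4] = {2, 3, 4} → 3 states.
Total: 3.

3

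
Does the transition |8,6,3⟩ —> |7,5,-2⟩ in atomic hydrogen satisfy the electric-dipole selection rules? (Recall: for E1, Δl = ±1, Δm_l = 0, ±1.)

Δl = 5 − 6 = -1; the E1 rule Δl = ±1 is ok.
m_l: 3 → -2 (Δm_l = -5). |Δm_l| ≤ 1 fails.
The transition is electric-dipole forbidden.

forbidden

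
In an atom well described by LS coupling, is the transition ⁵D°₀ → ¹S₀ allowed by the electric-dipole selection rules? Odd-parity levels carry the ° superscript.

forbidden

Reading off the term symbols: S 2→0, L 2→0, J 0→0, parity odd→even.
ΔJ = 0, ±1 (not J=0↔0): J: 0 → 0, ΔJ = +0 — fails.
Parity must change: odd → even — ok.
ΔL = 0, ±1 (not L=0↔0): L: 2 → 0, ΔL = -2 — fails.
ΔS = 0: S: 2 → 0 — fails.
Rule(s) violated: ΔS, ΔL, ΔJ.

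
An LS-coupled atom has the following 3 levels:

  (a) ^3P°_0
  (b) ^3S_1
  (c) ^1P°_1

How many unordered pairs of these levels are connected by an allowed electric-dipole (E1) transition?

(a)–(b): allowed.
(a)–(c): forbidden (parity, ΔS).
(b)–(c): forbidden (ΔS).
Allowed pairs: 1 of 3.

1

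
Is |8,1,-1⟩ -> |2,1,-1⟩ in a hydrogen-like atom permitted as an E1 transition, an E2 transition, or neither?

Δl = 1 − 1 = +0; l_i + l_f = 2.
Δm_l = +0.
E1 (Δl = ±1, |Δm_l| ≤ 1): not satisfied.
E2 (Δl = 0,±2, l_i+l_f ≥ 2, |Δm_l| ≤ 2): satisfied.

E2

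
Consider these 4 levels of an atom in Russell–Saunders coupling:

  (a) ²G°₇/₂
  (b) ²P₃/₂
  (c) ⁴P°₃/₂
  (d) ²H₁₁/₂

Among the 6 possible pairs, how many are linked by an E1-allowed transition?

(a)–(b): forbidden (ΔL, ΔJ).
(a)–(c): forbidden (parity, ΔS, ΔL, ΔJ).
(a)–(d): forbidden (ΔJ).
(b)–(c): forbidden (ΔS).
(b)–(d): forbidden (parity, ΔL, ΔJ).
(c)–(d): forbidden (ΔS, ΔL, ΔJ).
Allowed pairs: 0 of 6.

0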